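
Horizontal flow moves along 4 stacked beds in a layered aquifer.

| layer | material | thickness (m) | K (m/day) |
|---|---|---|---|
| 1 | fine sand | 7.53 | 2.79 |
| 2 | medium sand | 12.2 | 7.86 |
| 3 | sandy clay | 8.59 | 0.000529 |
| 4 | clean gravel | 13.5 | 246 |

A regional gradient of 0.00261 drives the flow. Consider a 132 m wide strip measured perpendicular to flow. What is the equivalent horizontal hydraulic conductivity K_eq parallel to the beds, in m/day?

Flow is parallel to layering, so each bed carries its own Darcy discharge and the transmissivities add.
Σ(K_i·b_i) = 2.79×7.53 + 7.86×12.2 + 0.000529×8.59 + 246×13.5 = 3438 m²/day.
Total thickness b = 41.82 m, so K_eq = Σ(K_i·b_i)/b = 82.21 m/day.

82.2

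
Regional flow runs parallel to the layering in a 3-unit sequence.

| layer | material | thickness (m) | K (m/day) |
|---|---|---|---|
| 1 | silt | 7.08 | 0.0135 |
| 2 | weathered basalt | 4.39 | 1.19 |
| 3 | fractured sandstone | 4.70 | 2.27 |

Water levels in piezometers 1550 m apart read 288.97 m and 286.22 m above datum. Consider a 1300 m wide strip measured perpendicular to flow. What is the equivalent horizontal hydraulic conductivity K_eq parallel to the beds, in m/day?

Flow is parallel to layering, so each bed carries its own Darcy discharge and the transmissivities add.
Σ(K_i·b_i) = 0.0135×7.08 + 1.19×4.39 + 2.27×4.70 = 15.99 m²/day.
Total thickness b = 16.17 m, so K_eq = Σ(K_i·b_i)/b = 0.9888 m/day.

0.989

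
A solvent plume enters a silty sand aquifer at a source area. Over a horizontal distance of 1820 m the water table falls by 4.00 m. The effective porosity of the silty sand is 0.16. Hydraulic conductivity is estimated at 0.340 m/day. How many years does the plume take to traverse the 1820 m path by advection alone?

1070

Hydraulic gradient i = Δh / L = 4.00 / 1820 = 0.002198.
Darcy flux q = K · i = 0.3400 × 0.002198 = 0.0007473 m/day.
Seepage velocity v = q / n_e = 0.0007473 / 0.16 = 0.004670 m/day.
Travel time t = L / v = 1820 / 0.004670 = 3.897e+05 days = 1067 years.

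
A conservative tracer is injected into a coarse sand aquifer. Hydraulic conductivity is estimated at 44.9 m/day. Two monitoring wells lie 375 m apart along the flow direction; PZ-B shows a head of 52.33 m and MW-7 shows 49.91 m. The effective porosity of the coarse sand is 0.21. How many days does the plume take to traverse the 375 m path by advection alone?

272

Hydraulic gradient i = (52.33 − 49.91) / 375 = 2.42 / 375 = 0.006453.
Darcy flux q = K · i = 44.90 × 0.006453 = 0.2898 m/day.
Seepage velocity v = q / n_e = 0.2898 / 0.21 = 1.380 m/day.
Travel time t = L / v = 375 / 1.380 = 271.8 days.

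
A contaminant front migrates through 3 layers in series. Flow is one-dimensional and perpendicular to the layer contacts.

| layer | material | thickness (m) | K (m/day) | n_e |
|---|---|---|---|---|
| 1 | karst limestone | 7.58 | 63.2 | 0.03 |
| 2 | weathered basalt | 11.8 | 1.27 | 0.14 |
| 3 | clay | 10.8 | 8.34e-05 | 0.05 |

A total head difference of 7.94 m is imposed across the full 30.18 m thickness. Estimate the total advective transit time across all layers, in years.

With flow normal to the layers, continuity requires the same specific discharge q through every layer.
Σ(b_i/K_i) = 7.58/63.2 + 11.8/1.27 + 10.8/8.34e-05 = 1.295e+05 d.
q = Δh / Σ(b_i/K_i) = 7.94 / 1.295e+05 = 6.131e-05 m/day.
In each layer the seepage velocity is v_i = q/n_i, so the layer transit time is t_i = b_i·n_i / q:
  layer 1 (karst limestone): t_1 = 7.58 × 0.03 / 6.131e-05 = 3709 d
  layer 2 (weathered basalt): t_2 = 11.8 × 0.14 / 6.131e-05 = 26945 d
  layer 3 (clay): t_3 = 10.8 × 0.05 / 6.131e-05 = 8808 d
Total t = Σ t_i = 39462 days = 108.0 years.

108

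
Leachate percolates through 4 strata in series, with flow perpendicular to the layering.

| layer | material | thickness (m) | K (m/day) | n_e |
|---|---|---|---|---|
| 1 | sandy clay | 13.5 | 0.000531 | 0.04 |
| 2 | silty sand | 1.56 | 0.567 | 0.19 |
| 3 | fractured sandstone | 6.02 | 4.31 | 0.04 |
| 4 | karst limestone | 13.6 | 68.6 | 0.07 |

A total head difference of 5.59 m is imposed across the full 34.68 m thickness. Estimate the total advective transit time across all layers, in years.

With flow normal to the layers, continuity requires the same specific discharge q through every layer.
Σ(b_i/K_i) = 13.5/0.000531 + 1.56/0.567 + 6.02/4.31 + 13.6/68.6 = 25428 d.
q = Δh / Σ(b_i/K_i) = 5.59 / 25428 = 0.0002198 m/day.
In each layer the seepage velocity is v_i = q/n_i, so the layer transit time is t_i = b_i·n_i / q:
  layer 1 (sandy clay): t_1 = 13.5 × 0.04 / 0.0002198 = 2456 d
  layer 2 (silty sand): t_2 = 1.56 × 0.19 / 0.0002198 = 1348 d
  layer 3 (fractured sandstone): t_3 = 6.02 × 0.04 / 0.0002198 = 1095 d
  layer 4 (karst limestone): t_4 = 13.6 × 0.07 / 0.0002198 = 4331 d
Total t = Σ t_i = 9231 days = 25.27 years.

25.3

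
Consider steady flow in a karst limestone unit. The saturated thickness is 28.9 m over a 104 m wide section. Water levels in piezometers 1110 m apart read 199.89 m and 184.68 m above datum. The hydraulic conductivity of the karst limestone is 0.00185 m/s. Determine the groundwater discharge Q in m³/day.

6580

Convert K: 0.00185 m/s × 86400 = 159.8 m/day.
Cross-sectional area A = 104 × 28.9 = 3006 m².
Hydraulic gradient i = (199.89 − 184.68) / 1110 = 15.21 / 1110 = 0.01370.
Darcy's law: Q = K · A · i = 159.8 × 3006 × 0.01370 = 6583 m³/day.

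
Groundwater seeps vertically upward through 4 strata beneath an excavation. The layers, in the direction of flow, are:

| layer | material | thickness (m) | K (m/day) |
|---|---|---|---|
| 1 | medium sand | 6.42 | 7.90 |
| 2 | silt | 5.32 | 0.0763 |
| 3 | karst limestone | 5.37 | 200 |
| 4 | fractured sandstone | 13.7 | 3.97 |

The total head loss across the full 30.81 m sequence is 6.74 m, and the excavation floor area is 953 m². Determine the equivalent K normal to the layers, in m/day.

Flow is perpendicular to layering, so the layers act in series and the equivalent K is the thickness-weighted harmonic mean.
Total thickness L = 6.42 + 5.32 + 5.37 + 13.7 = 30.81 m.
Σ(b_i/K_i) = 6.42/7.90 + 5.32/0.0763 + 5.37/200 + 13.7/3.97 = 74.02 d.
K_eq = L / Σ(b_i/K_i) = 30.81 / 74.02 = 0.4163 m/day.

0.416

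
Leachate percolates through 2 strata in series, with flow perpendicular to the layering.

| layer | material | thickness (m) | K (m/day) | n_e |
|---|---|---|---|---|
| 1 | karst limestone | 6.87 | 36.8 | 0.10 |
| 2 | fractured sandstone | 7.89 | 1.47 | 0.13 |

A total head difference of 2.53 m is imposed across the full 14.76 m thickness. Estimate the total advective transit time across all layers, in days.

With flow normal to the layers, continuity requires the same specific discharge q through every layer.
Σ(b_i/K_i) = 6.87/36.8 + 7.89/1.47 = 5.554 d.
q = Δh / Σ(b_i/K_i) = 2.53 / 5.554 = 0.4555 m/day.
In each layer the seepage velocity is v_i = q/n_i, so the layer transit time is t_i = b_i·n_i / q:
  layer 1 (karst limestone): t_1 = 6.87 × 0.10 / 0.4555 = 1.508 d
  layer 2 (fractured sandstone): t_2 = 7.89 × 0.13 / 0.4555 = 2.252 d
Total t = Σ t_i = 3.760 days.

3.76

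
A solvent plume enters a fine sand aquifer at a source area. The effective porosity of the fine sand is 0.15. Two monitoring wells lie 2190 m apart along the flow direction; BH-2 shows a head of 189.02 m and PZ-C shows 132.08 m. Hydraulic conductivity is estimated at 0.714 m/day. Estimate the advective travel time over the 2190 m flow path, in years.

48.4

Hydraulic gradient i = (189.02 − 132.08) / 2190 = 56.94 / 2190 = 0.02600.
Darcy flux q = K · i = 0.7140 × 0.02600 = 0.01856 m/day.
Seepage velocity v = q / n_e = 0.01856 / 0.15 = 0.1238 m/day.
Travel time t = L / v = 2190 / 0.1238 = 17696 days = 48.45 years.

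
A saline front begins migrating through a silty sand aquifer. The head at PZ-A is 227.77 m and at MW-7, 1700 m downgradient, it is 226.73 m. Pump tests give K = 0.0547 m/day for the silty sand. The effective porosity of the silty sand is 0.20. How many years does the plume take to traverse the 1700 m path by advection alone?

27800

Hydraulic gradient i = (227.77 − 226.73) / 1700 = 1.04 / 1700 = 0.0006118.
Darcy flux q = K · i = 0.05470 × 0.0006118 = 3.346e-05 m/day.
Seepage velocity v = q / n_e = 3.346e-05 / 0.20 = 0.0001673 m/day.
Travel time t = L / v = 1700 / 0.0001673 = 1.016e+07 days = 27817 years.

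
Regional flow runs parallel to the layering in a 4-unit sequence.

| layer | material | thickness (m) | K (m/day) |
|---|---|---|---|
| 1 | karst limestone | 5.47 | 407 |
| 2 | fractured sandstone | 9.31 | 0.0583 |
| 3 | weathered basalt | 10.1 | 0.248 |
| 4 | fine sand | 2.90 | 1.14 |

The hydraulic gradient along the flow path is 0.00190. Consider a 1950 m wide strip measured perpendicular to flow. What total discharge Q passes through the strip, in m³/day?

8270

Flow is parallel to layering, so each bed carries its own Darcy discharge and the transmissivities add.
Σ(K_i·b_i) = 407×5.47 + 0.0583×9.31 + 0.248×10.1 + 1.14×2.90 = 2233 m²/day.
Hydraulic gradient i = 0.00190.
Q = Σ(K_i·b_i) · W · i = 2233 × 1950 × 0.001900 = 8272 m³/day.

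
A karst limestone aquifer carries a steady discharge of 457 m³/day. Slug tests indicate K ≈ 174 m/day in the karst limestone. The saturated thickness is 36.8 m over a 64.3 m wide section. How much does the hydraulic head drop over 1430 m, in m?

1.59

Cross-sectional area A = 64.3 × 36.8 = 2366 m².
From Q = K·A·i, i = Q / (K·A) = 457 / (174.0 × 2366) = 0.001110.
Head loss Δh = i · L = 0.001110 × 1430 = 1.587 m.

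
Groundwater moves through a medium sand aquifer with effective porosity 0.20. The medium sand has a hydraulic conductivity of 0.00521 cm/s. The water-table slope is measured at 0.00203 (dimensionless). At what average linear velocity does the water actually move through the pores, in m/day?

Convert K: 0.00521 cm/s × 864 = 4.501 m/day.
Hydraulic gradient i = 0.00203.
Darcy flux q = K · i = 4.501 × 0.002030 = 0.009138 m/day.
Seepage velocity v = q / n_e = 0.009138 / 0.20 = 0.04569 m/day.

0.0457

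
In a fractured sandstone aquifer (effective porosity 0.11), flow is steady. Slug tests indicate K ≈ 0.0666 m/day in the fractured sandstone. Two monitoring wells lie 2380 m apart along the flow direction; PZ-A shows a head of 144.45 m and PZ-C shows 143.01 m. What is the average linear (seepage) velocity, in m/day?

Hydraulic gradient i = (144.45 − 143.01) / 2380 = 1.44 / 2380 = 0.0006050.
Darcy flux q = K · i = 0.06660 × 0.0006050 = 4.030e-05 m/day.
Seepage velocity v = q / n_e = 4.030e-05 / 0.11 = 0.0003663 m/day.

0.000366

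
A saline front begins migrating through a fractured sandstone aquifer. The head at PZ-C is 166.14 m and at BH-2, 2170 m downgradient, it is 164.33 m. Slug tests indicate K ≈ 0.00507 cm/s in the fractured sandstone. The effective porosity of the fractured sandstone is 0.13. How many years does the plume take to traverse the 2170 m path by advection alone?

211

Convert K: 0.00507 cm/s × 864 = 4.380 m/day.
Hydraulic gradient i = (166.14 − 164.33) / 2170 = 1.81 / 2170 = 0.0008341.
Darcy flux q = K · i = 4.380 × 0.0008341 = 0.003654 m/day.
Seepage velocity v = q / n_e = 0.003654 / 0.13 = 0.02811 m/day.
Travel time t = L / v = 2170 / 0.02811 = 77208 days = 211.4 years.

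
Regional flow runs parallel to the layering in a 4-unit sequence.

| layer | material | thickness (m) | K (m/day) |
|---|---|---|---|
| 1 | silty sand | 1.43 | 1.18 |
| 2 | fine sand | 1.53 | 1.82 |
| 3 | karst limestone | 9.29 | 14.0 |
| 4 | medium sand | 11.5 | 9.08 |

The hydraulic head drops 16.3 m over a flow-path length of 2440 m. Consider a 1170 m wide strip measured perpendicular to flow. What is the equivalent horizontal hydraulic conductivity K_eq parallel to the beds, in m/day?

10.1

Flow is parallel to layering, so each bed carries its own Darcy discharge and the transmissivities add.
Σ(K_i·b_i) = 1.18×1.43 + 1.82×1.53 + 14.0×9.29 + 9.08×11.5 = 239.0 m²/day.
Total thickness b = 23.75 m, so K_eq = Σ(K_i·b_i)/b = 10.06 m/day.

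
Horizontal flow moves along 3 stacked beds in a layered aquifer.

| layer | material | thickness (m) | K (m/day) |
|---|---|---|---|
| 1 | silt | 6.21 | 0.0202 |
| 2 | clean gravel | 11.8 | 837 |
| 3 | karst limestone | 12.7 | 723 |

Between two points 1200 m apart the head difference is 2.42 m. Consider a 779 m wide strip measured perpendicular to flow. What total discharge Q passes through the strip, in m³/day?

Flow is parallel to layering, so each bed carries its own Darcy discharge and the transmissivities add.
Σ(K_i·b_i) = 0.0202×6.21 + 837×11.8 + 723×12.7 = 19059 m²/day.
Hydraulic gradient i = Δh / L = 2.42 / 1200 = 0.002017.
Q = Σ(K_i·b_i) · W · i = 19059 × 779 × 0.002017 = 29941 m³/day.

29900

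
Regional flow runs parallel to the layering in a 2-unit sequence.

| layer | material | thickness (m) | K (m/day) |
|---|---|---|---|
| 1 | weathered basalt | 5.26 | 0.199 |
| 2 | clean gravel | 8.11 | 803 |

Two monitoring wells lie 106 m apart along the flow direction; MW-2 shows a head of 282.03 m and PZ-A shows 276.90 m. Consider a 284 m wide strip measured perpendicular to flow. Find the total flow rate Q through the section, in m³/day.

89500

Flow is parallel to layering, so each bed carries its own Darcy discharge and the transmissivities add.
Σ(K_i·b_i) = 0.199×5.26 + 803×8.11 = 6513 m²/day.
Hydraulic gradient i = (282.03 − 276.90) / 106 = 5.13 / 106 = 0.04840.
Q = Σ(K_i·b_i) · W · i = 6513 × 284 × 0.04840 = 89523 m³/day.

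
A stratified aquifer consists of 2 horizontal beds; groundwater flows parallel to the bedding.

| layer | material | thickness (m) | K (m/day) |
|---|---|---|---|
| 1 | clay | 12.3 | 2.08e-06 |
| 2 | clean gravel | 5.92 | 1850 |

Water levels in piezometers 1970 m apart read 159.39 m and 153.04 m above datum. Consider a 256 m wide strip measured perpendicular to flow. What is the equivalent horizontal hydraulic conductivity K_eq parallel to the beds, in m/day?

601

Flow is parallel to layering, so each bed carries its own Darcy discharge and the transmissivities add.
Σ(K_i·b_i) = 2.08e-06×12.3 + 1850×5.92 = 10952 m²/day.
Total thickness b = 18.22 m, so K_eq = Σ(K_i·b_i)/b = 601.1 m/day.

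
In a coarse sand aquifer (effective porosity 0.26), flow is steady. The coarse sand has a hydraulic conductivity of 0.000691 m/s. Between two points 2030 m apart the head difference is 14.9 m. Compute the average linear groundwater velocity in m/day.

Convert K: 0.000691 m/s × 86400 = 59.70 m/day.
Hydraulic gradient i = Δh / L = 14.9 / 2030 = 0.007340.
Darcy flux q = K · i = 59.70 × 0.007340 = 0.4382 m/day.
Seepage velocity v = q / n_e = 0.4382 / 0.26 = 1.685 m/day.

1.69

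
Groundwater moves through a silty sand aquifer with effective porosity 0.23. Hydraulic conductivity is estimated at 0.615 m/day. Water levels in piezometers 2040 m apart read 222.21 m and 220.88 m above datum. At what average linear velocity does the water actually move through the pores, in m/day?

Hydraulic gradient i = (222.21 − 220.88) / 2040 = 1.33 / 2040 = 0.0006520.
Darcy flux q = K · i = 0.6150 × 0.0006520 = 0.0004010 m/day.
Seepage velocity v = q / n_e = 0.0004010 / 0.23 = 0.001743 m/day.

0.00174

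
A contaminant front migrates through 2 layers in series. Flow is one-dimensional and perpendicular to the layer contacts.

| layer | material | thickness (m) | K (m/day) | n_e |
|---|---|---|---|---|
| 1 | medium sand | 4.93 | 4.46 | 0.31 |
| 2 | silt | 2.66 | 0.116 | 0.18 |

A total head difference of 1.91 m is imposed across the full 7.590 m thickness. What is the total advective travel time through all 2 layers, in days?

With flow normal to the layers, continuity requires the same specific discharge q through every layer.
Σ(b_i/K_i) = 4.93/4.46 + 2.66/0.116 = 24.04 d.
q = Δh / Σ(b_i/K_i) = 1.91 / 24.04 = 0.07946 m/day.
In each layer the seepage velocity is v_i = q/n_i, so the layer transit time is t_i = b_i·n_i / q:
  layer 1 (medium sand): t_1 = 4.93 × 0.31 / 0.07946 = 19.23 d
  layer 2 (silt): t_2 = 2.66 × 0.18 / 0.07946 = 6.025 d
Total t = Σ t_i = 25.26 days.

25.3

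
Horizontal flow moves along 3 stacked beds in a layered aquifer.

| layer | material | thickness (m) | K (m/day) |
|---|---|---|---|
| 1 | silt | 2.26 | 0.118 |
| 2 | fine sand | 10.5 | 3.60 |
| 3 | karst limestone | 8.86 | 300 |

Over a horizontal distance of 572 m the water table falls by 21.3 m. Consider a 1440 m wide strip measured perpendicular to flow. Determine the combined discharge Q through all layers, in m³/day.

145000

Flow is parallel to layering, so each bed carries its own Darcy discharge and the transmissivities add.
Σ(K_i·b_i) = 0.118×2.26 + 3.60×10.5 + 300×8.86 = 2696 m²/day.
Hydraulic gradient i = Δh / L = 21.3 / 572 = 0.03724.
Q = Σ(K_i·b_i) · W · i = 2696 × 1440 × 0.03724 = 1.446e+05 m³/day.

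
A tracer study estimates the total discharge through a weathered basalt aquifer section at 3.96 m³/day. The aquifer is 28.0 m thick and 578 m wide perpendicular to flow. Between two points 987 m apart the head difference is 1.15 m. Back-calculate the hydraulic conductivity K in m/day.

Cross-sectional area A = 578 × 28.0 = 16184 m².
Hydraulic gradient i = Δh / L = 1.15 / 987 = 0.001165.
From Q = K·A·i, K = Q / (A·i) = 3.96 / (16184 × 0.001165) = 0.2100 m/day.

0.210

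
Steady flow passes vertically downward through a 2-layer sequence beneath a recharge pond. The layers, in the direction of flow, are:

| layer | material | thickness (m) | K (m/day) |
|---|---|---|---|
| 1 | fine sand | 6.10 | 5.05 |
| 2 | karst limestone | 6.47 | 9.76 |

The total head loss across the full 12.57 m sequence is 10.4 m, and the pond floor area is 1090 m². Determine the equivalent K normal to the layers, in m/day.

6.72

Flow is perpendicular to layering, so the layers act in series and the equivalent K is the thickness-weighted harmonic mean.
Total thickness L = 6.10 + 6.47 = 12.57 m.
Σ(b_i/K_i) = 6.10/5.05 + 6.47/9.76 = 1.871 d.
K_eq = L / Σ(b_i/K_i) = 12.57 / 1.871 = 6.719 m/day.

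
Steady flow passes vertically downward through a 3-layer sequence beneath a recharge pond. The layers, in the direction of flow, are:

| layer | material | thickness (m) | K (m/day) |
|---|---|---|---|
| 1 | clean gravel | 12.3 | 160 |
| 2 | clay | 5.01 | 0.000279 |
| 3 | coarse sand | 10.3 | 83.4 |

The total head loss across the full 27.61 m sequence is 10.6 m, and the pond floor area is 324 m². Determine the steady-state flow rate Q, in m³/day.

Flow is perpendicular to layering, so the layers act in series and the equivalent K is the thickness-weighted harmonic mean.
Total thickness L = 12.3 + 5.01 + 10.3 = 27.61 m.
Σ(b_i/K_i) = 12.3/160 + 5.01/0.000279 + 10.3/83.4 = 17957 d.
K_eq = L / Σ(b_i/K_i) = 27.61 / 17957 = 0.001538 m/day.
Q = K_eq · A · (Δh/L) = 0.001538 × 324 × (10.6/27.61) = 0.1913 m³/day.

0.191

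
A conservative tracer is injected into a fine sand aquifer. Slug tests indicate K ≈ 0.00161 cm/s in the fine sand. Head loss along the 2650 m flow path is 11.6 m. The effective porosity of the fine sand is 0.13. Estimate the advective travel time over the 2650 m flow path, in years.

155

Convert K: 0.00161 cm/s × 864 = 1.391 m/day.
Hydraulic gradient i = Δh / L = 11.6 / 2650 = 0.004377.
Darcy flux q = K · i = 1.391 × 0.004377 = 0.006089 m/day.
Seepage velocity v = q / n_e = 0.006089 / 0.13 = 0.04684 m/day.
Travel time t = L / v = 2650 / 0.04684 = 56577 days = 154.9 years.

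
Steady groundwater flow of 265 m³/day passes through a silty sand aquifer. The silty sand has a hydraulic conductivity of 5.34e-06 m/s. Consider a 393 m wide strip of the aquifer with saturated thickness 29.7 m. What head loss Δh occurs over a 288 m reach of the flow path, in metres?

14.2

Convert K: 5.34e-06 m/s × 86400 = 0.4614 m/day.
Cross-sectional area A = 393 × 29.7 = 11672 m².
From Q = K·A·i, i = Q / (K·A) = 265 / (0.4614 × 11672) = 0.04921.
Head loss Δh = i · L = 0.04921 × 288 = 14.17 m.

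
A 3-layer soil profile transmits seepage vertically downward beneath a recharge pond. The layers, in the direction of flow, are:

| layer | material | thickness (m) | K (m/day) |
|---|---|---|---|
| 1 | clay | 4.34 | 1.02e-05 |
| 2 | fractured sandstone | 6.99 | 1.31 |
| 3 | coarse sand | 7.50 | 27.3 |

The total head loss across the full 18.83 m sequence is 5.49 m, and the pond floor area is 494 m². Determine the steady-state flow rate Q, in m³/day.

Flow is perpendicular to layering, so the layers act in series and the equivalent K is the thickness-weighted harmonic mean.
Total thickness L = 4.34 + 6.99 + 7.50 = 18.83 m.
Σ(b_i/K_i) = 4.34/1.02e-05 + 6.99/1.31 + 7.50/27.3 = 4.255e+05 d.
K_eq = L / Σ(b_i/K_i) = 18.83 / 4.255e+05 = 4.425e-05 m/day.
Q = K_eq · A · (Δh/L) = 4.425e-05 × 494 × (5.49/18.83) = 0.006374 m³/day.

0.00637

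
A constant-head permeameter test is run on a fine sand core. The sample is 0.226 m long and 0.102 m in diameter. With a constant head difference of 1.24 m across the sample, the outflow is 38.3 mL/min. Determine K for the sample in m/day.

1.23

Cross-sectional area A = π·(d/2)² = π × (0.102/2)² = 0.008171 m².
Convert discharge: 38.3 mL/min = 6.383e-07 m³/s.
Darcy's law rearranged: K = Q·L / (A·Δh) = 6.383e-07 × 0.226 / (0.008171 × 1.24) = 1.424e-05 m/s = 1.230 m/day.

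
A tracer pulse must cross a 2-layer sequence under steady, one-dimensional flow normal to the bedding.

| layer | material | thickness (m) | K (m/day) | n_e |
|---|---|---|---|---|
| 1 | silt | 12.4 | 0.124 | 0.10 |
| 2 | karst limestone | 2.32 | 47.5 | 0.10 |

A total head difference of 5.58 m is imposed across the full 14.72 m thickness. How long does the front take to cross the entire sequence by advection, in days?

26.4

With flow normal to the layers, continuity requires the same specific discharge q through every layer.
Σ(b_i/K_i) = 12.4/0.124 + 2.32/47.5 = 100.0 d.
q = Δh / Σ(b_i/K_i) = 5.58 / 100.0 = 0.05577 m/day.
In each layer the seepage velocity is v_i = q/n_i, so the layer transit time is t_i = b_i·n_i / q:
  layer 1 (silt): t_1 = 12.4 × 0.10 / 0.05577 = 22.23 d
  layer 2 (karst limestone): t_2 = 2.32 × 0.10 / 0.05577 = 4.160 d
Total t = Σ t_i = 26.39 days.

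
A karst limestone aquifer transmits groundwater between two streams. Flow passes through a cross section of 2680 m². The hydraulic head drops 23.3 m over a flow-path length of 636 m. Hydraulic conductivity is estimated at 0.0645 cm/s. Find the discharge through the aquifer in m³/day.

5470

Convert K: 0.0645 cm/s × 864 = 55.73 m/day.
Hydraulic gradient i = Δh / L = 23.3 / 636 = 0.03664.
Darcy's law: Q = K · A · i = 55.73 × 2680 × 0.03664 = 5472 m³/day.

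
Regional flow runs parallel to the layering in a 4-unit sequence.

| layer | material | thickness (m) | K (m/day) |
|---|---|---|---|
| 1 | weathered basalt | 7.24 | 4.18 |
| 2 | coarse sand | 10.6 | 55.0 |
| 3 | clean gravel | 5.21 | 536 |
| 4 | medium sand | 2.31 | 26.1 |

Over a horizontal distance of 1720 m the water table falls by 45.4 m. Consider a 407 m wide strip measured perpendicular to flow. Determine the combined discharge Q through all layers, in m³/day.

Flow is parallel to layering, so each bed carries its own Darcy discharge and the transmissivities add.
Σ(K_i·b_i) = 4.18×7.24 + 55.0×10.6 + 536×5.21 + 26.1×2.31 = 3466 m²/day.
Hydraulic gradient i = Δh / L = 45.4 / 1720 = 0.02640.
Q = Σ(K_i·b_i) · W · i = 3466 × 407 × 0.02640 = 37236 m³/day.

37200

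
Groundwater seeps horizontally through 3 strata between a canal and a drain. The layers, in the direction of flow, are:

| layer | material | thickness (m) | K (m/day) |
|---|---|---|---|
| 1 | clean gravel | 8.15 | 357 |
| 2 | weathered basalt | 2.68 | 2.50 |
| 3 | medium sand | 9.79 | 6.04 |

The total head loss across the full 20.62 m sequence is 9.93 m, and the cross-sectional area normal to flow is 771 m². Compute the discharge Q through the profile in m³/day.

2820

Flow is perpendicular to layering, so the layers act in series and the equivalent K is the thickness-weighted harmonic mean.
Total thickness L = 8.15 + 2.68 + 9.79 = 20.62 m.
Σ(b_i/K_i) = 8.15/357 + 2.68/2.50 + 9.79/6.04 = 2.716 d.
K_eq = L / Σ(b_i/K_i) = 20.62 / 2.716 = 7.593 m/day.
Q = K_eq · A · (Δh/L) = 7.593 × 771 × (9.93/20.62) = 2819 m³/day.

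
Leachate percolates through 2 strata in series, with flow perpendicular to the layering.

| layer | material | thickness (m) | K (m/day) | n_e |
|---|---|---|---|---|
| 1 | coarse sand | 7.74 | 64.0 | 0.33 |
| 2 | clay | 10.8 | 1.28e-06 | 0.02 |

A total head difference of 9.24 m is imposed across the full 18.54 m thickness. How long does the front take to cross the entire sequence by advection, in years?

With flow normal to the layers, continuity requires the same specific discharge q through every layer.
Σ(b_i/K_i) = 7.74/64.0 + 10.8/1.28e-06 = 8.438e+06 d.
q = Δh / Σ(b_i/K_i) = 9.24 / 8.438e+06 = 1.095e-06 m/day.
In each layer the seepage velocity is v_i = q/n_i, so the layer transit time is t_i = b_i·n_i / q:
  layer 1 (coarse sand): t_1 = 7.74 × 0.33 / 1.095e-06 = 2.332e+06 d
  layer 2 (clay): t_2 = 10.8 × 0.02 / 1.095e-06 = 1.972e+05 d
Total t = Σ t_i = 2.530e+06 days = 6926 years.

6930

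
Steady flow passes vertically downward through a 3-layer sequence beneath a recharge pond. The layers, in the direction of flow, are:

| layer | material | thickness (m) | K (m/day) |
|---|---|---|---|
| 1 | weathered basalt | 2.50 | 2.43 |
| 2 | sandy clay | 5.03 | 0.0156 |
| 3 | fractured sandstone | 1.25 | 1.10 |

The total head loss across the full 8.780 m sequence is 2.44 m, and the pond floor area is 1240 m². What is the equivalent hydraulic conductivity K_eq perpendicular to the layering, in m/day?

0.0270

Flow is perpendicular to layering, so the layers act in series and the equivalent K is the thickness-weighted harmonic mean.
Total thickness L = 2.50 + 5.03 + 1.25 = 8.780 m.
Σ(b_i/K_i) = 2.50/2.43 + 5.03/0.0156 + 1.25/1.10 = 324.6 d.
K_eq = L / Σ(b_i/K_i) = 8.780 / 324.6 = 0.02705 m/day.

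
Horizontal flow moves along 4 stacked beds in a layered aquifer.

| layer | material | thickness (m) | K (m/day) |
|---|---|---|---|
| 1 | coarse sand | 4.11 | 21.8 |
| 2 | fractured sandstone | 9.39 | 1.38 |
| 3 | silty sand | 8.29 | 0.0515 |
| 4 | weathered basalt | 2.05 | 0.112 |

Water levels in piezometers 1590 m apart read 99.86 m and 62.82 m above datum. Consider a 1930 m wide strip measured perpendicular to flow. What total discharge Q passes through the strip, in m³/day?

Flow is parallel to layering, so each bed carries its own Darcy discharge and the transmissivities add.
Σ(K_i·b_i) = 21.8×4.11 + 1.38×9.39 + 0.0515×8.29 + 0.112×2.05 = 103.2 m²/day.
Hydraulic gradient i = (99.86 − 62.82) / 1590 = 37.04 / 1590 = 0.02330.
Q = Σ(K_i·b_i) · W · i = 103.2 × 1930 × 0.02330 = 4640 m³/day.

4640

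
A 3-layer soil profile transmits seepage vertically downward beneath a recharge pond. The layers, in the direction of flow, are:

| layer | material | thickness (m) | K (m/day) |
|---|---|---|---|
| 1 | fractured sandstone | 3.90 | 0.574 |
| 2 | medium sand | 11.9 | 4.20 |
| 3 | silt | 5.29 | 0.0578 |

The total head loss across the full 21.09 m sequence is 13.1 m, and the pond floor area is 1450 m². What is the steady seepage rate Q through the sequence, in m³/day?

Flow is perpendicular to layering, so the layers act in series and the equivalent K is the thickness-weighted harmonic mean.
Total thickness L = 3.90 + 11.9 + 5.29 = 21.09 m.
Σ(b_i/K_i) = 3.90/0.574 + 11.9/4.20 + 5.29/0.0578 = 101.2 d.
K_eq = L / Σ(b_i/K_i) = 21.09 / 101.2 = 0.2085 m/day.
Q = K_eq · A · (Δh/L) = 0.2085 × 1450 × (13.1/21.09) = 187.8 m³/day.

188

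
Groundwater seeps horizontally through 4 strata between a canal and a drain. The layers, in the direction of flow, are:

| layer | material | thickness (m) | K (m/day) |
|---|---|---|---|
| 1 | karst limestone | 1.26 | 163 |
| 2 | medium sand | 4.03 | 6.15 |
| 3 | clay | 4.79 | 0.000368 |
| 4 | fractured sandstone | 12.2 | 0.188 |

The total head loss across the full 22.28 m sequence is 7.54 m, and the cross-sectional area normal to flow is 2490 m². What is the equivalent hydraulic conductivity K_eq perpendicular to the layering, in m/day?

Flow is perpendicular to layering, so the layers act in series and the equivalent K is the thickness-weighted harmonic mean.
Total thickness L = 1.26 + 4.03 + 4.79 + 12.2 = 22.28 m.
Σ(b_i/K_i) = 1.26/163 + 4.03/6.15 + 4.79/0.000368 + 12.2/0.188 = 13082 d.
K_eq = L / Σ(b_i/K_i) = 22.28 / 13082 = 0.001703 m/day.

0.00170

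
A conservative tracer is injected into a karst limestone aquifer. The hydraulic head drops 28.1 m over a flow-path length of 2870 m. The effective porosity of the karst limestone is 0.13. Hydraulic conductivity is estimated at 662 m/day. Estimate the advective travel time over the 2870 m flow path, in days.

57.6

Hydraulic gradient i = Δh / L = 28.1 / 2870 = 0.009791.
Darcy flux q = K · i = 662.0 × 0.009791 = 6.482 m/day.
Seepage velocity v = q / n_e = 6.482 / 0.13 = 49.86 m/day.
Travel time t = L / v = 2870 / 49.86 = 57.56 days.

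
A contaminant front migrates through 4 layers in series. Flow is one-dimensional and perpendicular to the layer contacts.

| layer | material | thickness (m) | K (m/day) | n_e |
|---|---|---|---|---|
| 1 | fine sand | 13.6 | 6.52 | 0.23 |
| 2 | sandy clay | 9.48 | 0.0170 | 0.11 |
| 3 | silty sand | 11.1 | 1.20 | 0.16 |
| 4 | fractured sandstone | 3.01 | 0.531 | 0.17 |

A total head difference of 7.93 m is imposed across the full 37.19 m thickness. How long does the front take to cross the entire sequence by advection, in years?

With flow normal to the layers, continuity requires the same specific discharge q through every layer.
Σ(b_i/K_i) = 13.6/6.52 + 9.48/0.0170 + 11.1/1.20 + 3.01/0.531 = 574.7 d.
q = Δh / Σ(b_i/K_i) = 7.93 / 574.7 = 0.01380 m/day.
In each layer the seepage velocity is v_i = q/n_i, so the layer transit time is t_i = b_i·n_i / q:
  layer 1 (fine sand): t_1 = 13.6 × 0.23 / 0.01380 = 226.7 d
  layer 2 (sandy clay): t_2 = 9.48 × 0.11 / 0.01380 = 75.57 d
  layer 3 (silty sand): t_3 = 11.1 × 0.16 / 0.01380 = 128.7 d
  layer 4 (fractured sandstone): t_4 = 3.01 × 0.17 / 0.01380 = 37.08 d
Total t = Σ t_i = 468.0 days = 1.281 years.

1.28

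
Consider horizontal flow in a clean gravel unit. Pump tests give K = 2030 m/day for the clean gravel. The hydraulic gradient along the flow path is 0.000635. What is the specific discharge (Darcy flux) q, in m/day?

1.29

Hydraulic gradient i = 0.000635.
Specific discharge q = K · i = 2030 × 0.0006350 = 1.289 m/day.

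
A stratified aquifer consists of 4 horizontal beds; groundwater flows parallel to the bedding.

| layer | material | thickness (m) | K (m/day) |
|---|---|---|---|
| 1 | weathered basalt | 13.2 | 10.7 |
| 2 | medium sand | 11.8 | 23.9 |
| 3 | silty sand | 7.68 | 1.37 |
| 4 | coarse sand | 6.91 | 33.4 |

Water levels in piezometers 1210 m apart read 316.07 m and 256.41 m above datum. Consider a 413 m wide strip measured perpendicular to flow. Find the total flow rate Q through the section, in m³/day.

13500

Flow is parallel to layering, so each bed carries its own Darcy discharge and the transmissivities add.
Σ(K_i·b_i) = 10.7×13.2 + 23.9×11.8 + 1.37×7.68 + 33.4×6.91 = 664.6 m²/day.
Hydraulic gradient i = (316.07 − 256.41) / 1210 = 59.66 / 1210 = 0.04931.
Q = Σ(K_i·b_i) · W · i = 664.6 × 413 × 0.04931 = 13533 m³/day.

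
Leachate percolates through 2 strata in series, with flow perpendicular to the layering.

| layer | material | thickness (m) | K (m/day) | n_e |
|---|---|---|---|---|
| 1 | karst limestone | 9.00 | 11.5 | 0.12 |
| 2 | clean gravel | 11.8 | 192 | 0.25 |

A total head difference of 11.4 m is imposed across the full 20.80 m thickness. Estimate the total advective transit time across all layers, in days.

0.298

With flow normal to the layers, continuity requires the same specific discharge q through every layer.
Σ(b_i/K_i) = 9.00/11.5 + 11.8/192 = 0.8441 d.
q = Δh / Σ(b_i/K_i) = 11.4 / 0.8441 = 13.51 m/day.
In each layer the seepage velocity is v_i = q/n_i, so the layer transit time is t_i = b_i·n_i / q:
  layer 1 (karst limestone): t_1 = 9.00 × 0.12 / 13.51 = 0.07996 d
  layer 2 (clean gravel): t_2 = 11.8 × 0.25 / 13.51 = 0.2184 d
Total t = Σ t_i = 0.2984 days.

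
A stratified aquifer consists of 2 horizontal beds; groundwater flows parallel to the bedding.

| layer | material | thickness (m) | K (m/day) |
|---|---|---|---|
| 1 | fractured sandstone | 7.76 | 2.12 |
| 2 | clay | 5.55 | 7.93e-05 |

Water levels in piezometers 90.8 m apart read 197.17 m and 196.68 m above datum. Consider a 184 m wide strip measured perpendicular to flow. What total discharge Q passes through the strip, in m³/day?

16.3

Flow is parallel to layering, so each bed carries its own Darcy discharge and the transmissivities add.
Σ(K_i·b_i) = 2.12×7.76 + 7.93e-05×5.55 = 16.45 m²/day.
Hydraulic gradient i = (197.17 − 196.68) / 90.8 = 0.49 / 90.8 = 0.005396.
Q = Σ(K_i·b_i) · W · i = 16.45 × 184 × 0.005396 = 16.34 m³/day.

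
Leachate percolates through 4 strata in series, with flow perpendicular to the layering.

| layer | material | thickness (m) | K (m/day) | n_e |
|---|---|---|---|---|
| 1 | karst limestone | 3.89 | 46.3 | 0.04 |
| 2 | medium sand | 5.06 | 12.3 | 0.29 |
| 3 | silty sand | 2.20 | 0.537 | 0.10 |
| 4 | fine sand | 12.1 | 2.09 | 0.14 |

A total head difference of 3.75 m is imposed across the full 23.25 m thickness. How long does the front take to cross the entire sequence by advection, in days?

With flow normal to the layers, continuity requires the same specific discharge q through every layer.
Σ(b_i/K_i) = 3.89/46.3 + 5.06/12.3 + 2.20/0.537 + 12.1/2.09 = 10.38 d.
q = Δh / Σ(b_i/K_i) = 3.75 / 10.38 = 0.3612 m/day.
In each layer the seepage velocity is v_i = q/n_i, so the layer transit time is t_i = b_i·n_i / q:
  layer 1 (karst limestone): t_1 = 3.89 × 0.04 / 0.3612 = 0.4308 d
  layer 2 (medium sand): t_2 = 5.06 × 0.29 / 0.3612 = 4.062 d
  layer 3 (silty sand): t_3 = 2.20 × 0.10 / 0.3612 = 0.6091 d
  layer 4 (fine sand): t_4 = 12.1 × 0.14 / 0.3612 = 4.690 d
Total t = Σ t_i = 9.792 days.

9.79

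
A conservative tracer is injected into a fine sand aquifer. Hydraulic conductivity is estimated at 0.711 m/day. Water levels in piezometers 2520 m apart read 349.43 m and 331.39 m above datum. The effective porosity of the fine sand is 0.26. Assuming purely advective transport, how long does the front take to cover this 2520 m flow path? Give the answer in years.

Hydraulic gradient i = (349.43 − 331.39) / 2520 = 18.04 / 2520 = 0.007159.
Darcy flux q = K · i = 0.7110 × 0.007159 = 0.005090 m/day.
Seepage velocity v = q / n_e = 0.005090 / 0.26 = 0.01958 m/day.
Travel time t = L / v = 2520 / 0.01958 = 1.287e+05 days = 352.4 years.

352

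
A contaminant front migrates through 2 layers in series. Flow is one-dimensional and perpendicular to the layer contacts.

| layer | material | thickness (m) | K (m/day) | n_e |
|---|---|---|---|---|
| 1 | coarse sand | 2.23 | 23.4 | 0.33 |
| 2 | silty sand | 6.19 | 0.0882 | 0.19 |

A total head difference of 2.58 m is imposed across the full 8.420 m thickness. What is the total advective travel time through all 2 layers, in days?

52.1

With flow normal to the layers, continuity requires the same specific discharge q through every layer.
Σ(b_i/K_i) = 2.23/23.4 + 6.19/0.0882 = 70.28 d.
q = Δh / Σ(b_i/K_i) = 2.58 / 70.28 = 0.03671 m/day.
In each layer the seepage velocity is v_i = q/n_i, so the layer transit time is t_i = b_i·n_i / q:
  layer 1 (coarse sand): t_1 = 2.23 × 0.33 / 0.03671 = 20.05 d
  layer 2 (silty sand): t_2 = 6.19 × 0.19 / 0.03671 = 32.04 d
Total t = Σ t_i = 52.08 days.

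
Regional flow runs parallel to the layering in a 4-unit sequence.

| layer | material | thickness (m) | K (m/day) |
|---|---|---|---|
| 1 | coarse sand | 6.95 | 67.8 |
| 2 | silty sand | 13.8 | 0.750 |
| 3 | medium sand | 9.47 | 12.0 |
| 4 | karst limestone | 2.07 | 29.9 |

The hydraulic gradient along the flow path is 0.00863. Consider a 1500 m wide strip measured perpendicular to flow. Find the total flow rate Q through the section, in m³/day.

Flow is parallel to layering, so each bed carries its own Darcy discharge and the transmissivities add.
Σ(K_i·b_i) = 67.8×6.95 + 0.750×13.8 + 12.0×9.47 + 29.9×2.07 = 657.1 m²/day.
Hydraulic gradient i = 0.00863.
Q = Σ(K_i·b_i) · W · i = 657.1 × 1500 × 0.008630 = 8506 m³/day.

8510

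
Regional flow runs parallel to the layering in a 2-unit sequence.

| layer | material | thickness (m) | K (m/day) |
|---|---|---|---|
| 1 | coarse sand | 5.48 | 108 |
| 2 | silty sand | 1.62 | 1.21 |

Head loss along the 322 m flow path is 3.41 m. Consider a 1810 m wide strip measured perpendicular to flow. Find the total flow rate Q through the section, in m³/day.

Flow is parallel to layering, so each bed carries its own Darcy discharge and the transmissivities add.
Σ(K_i·b_i) = 108×5.48 + 1.21×1.62 = 593.8 m²/day.
Hydraulic gradient i = Δh / L = 3.41 / 322 = 0.01059.
Q = Σ(K_i·b_i) · W · i = 593.8 × 1810 × 0.01059 = 11382 m³/day.

11400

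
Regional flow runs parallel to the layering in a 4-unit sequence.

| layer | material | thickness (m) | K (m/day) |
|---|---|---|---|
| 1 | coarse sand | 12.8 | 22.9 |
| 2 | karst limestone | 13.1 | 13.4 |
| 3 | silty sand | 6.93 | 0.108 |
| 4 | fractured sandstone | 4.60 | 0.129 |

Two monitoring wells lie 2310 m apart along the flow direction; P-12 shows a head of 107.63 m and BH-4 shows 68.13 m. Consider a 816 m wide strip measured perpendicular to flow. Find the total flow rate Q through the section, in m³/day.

6560

Flow is parallel to layering, so each bed carries its own Darcy discharge and the transmissivities add.
Σ(K_i·b_i) = 22.9×12.8 + 13.4×13.1 + 0.108×6.93 + 0.129×4.60 = 470.0 m²/day.
Hydraulic gradient i = (107.63 − 68.13) / 2310 = 39.5 / 2310 = 0.01710.
Q = Σ(K_i·b_i) · W · i = 470.0 × 816 × 0.01710 = 6558 m³/day.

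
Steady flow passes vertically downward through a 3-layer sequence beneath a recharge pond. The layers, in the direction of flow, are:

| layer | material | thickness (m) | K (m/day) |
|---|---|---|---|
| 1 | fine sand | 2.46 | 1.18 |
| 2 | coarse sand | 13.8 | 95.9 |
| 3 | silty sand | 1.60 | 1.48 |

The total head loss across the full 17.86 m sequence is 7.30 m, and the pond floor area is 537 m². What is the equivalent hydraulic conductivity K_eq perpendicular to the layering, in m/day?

Flow is perpendicular to layering, so the layers act in series and the equivalent K is the thickness-weighted harmonic mean.
Total thickness L = 2.46 + 13.8 + 1.60 = 17.86 m.
Σ(b_i/K_i) = 2.46/1.18 + 13.8/95.9 + 1.60/1.48 = 3.310 d.
K_eq = L / Σ(b_i/K_i) = 17.86 / 3.310 = 5.396 m/day.

5.40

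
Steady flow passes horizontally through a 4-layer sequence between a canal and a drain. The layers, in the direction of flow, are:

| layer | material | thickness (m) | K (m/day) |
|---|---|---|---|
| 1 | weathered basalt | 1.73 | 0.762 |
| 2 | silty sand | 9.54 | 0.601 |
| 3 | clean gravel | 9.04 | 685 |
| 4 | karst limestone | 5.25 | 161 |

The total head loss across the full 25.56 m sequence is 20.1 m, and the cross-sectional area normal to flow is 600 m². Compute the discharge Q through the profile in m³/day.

Flow is perpendicular to layering, so the layers act in series and the equivalent K is the thickness-weighted harmonic mean.
Total thickness L = 1.73 + 9.54 + 9.04 + 5.25 = 25.56 m.
Σ(b_i/K_i) = 1.73/0.762 + 9.54/0.601 + 9.04/685 + 5.25/161 = 18.19 d.
K_eq = L / Σ(b_i/K_i) = 25.56 / 18.19 = 1.405 m/day.
Q = K_eq · A · (Δh/L) = 1.405 × 600 × (20.1/25.56) = 663.0 m³/day.

663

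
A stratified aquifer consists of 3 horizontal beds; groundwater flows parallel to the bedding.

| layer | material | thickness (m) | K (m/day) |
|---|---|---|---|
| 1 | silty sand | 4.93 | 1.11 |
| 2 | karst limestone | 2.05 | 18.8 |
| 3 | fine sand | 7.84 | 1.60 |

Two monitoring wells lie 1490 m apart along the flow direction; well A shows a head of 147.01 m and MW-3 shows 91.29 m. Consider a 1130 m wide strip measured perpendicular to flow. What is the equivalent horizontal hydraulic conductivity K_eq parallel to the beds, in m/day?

Flow is parallel to layering, so each bed carries its own Darcy discharge and the transmissivities add.
Σ(K_i·b_i) = 1.11×4.93 + 18.8×2.05 + 1.60×7.84 = 56.56 m²/day.
Total thickness b = 14.82 m, so K_eq = Σ(K_i·b_i)/b = 3.816 m/day.

3.82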